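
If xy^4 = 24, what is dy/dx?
Apply d/dx to both sides, remembering that y depends on x. Each occurrence of y therefore brings in a y' = dy/dx via the chain rule.

With F(x, y) equal to the left-hand side minus the right, differentiate F term by term:
  d/dx[xy^4] = 4xy^3·y' + y^4
  d/dx[-24] = 0
Adding these up, d/dx[F] = 0 becomes
  (y^4) + (4xy^3)·y' = 0,
so isolating y',
  dy/dx = -(y^4)/(4xy^3) = -y/(4x)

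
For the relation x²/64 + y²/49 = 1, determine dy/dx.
Differentiate the relation implicitly: treat y = y(x) and apply the chain rule, so every y-derivative picks up a y' = dy/dx factor.

With everything moved to the left-hand side, differentiate term by term:
  d/dx[x^2/64] = x/32
  d/dx[y^2/49] = 2y·y'/49
  d/dx[-1] = 0

Separating the contributions that come from x directly and those that come through y:
  without y':      x/32
  multiplying y':  2y/49

so (x/32) + (2y/49)·y' = 0, and therefore
  dy/dx = -(x/32)/(2y/49) = -49x/(64y)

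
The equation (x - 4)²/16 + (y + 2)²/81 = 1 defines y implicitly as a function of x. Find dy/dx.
Take d/dx of both sides. Since y is implicitly a function of x, the chain rule attaches a y' = dy/dx factor whenever we differentiate through y.

Set F(x, y) = (left side) − (right side), so the curve is F = 0. Differentiating each term of F:
  d/dx[(x - 4)^2/16] = x/8 - 1/2
  d/dx[(y + 2)^2/81] = 2·y'(y + 2)/81
  d/dx[-1] = 0

Collecting, the y'-free part is the partial derivative in x and the y' coefficient is the partial derivative in y:
  ∂F/∂x = x/8 - 1/2
  ∂F/∂y = 2y/81 + 4/81

so d/dx[F(x, y(x))] = ∂F/∂x + (∂F/∂y)·y' = 0. Rearranging,
  dy/dx = -(∂F/∂x)/(∂F/∂y) = -(x/8 - 1/2)/(2y/81 + 4/81)
        = -((x - 4)/8)/(2(y + 2)/81) = 81(4 - x)/(16(y + 2))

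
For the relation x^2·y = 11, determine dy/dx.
Differentiate both sides with respect to x, treating y as y(x). By the chain rule, any term containing y contributes a factor of y' = dy/dx when we differentiate it.

Move every term to one side and write the relation as F(x, y) = 0. Term by term,
  d/dx[x^2y] = x^2·y' + 2xy
  d/dx[-11] = 0

The pieces without y' make up ∂F/∂x and the coefficient of y' is ∂F/∂y:
  ∂F/∂x = 2xy,
  ∂F/∂y = x^2.

Since d/dx[F] = ∂F/∂x + (∂F/∂y)·y' = 0, solve for y':
  (∂F/∂y)·y' = -∂F/∂x
  dy/dx = -(∂F/∂x)/(∂F/∂y) = -(2xy)/(x^2) = -2y/x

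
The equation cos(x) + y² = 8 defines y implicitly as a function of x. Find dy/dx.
Apply d/dx to both sides, remembering that y depends on x. Each occurrence of y therefore brings in a y' = dy/dx via the chain rule.

With F(x, y) equal to the left-hand side minus the right, differentiate F term by term:
  d/dx[y^2] = 2y·y'
  d/dx[cos(x)] = -sin(x)
  d/dx[-8] = 0
Adding these up, d/dx[F] = 0 becomes
  (-sin(x)) + (2y)·y' = 0,
so isolating y',
  dy/dx = -(-sin(x))/(2y) = sin(x)/(2y)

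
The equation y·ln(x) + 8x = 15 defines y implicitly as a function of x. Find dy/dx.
Differentiate the relation implicitly: treat y = y(x) and apply the chain rule, so every y-derivative picks up a y' = dy/dx factor.

With everything moved to the left-hand side, differentiate term by term:
  d/dx[8x] = 8
  d/dx[y·ln(x)] = y'·ln(x) + y/x
  d/dx[-15] = 0

Separating the contributions that come from x directly and those that come through y:
  without y':      8 + y/x
  multiplying y':  ln(x)

so (8 + y/x) + (ln(x))·y' = 0, and therefore
  dy/dx = -(8 + y/x)/(ln(x))
        = -((8x + y)/x)/(ln(x)) = (-8x - y)/(x·ln(x))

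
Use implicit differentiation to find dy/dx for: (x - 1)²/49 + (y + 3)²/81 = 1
Take d/dx of both sides. Since y is implicitly a function of x, the chain rule attaches a y' = dy/dx factor whenever we differentiate through y.

Set F(x, y) = (left side) − (right side), so the curve is F = 0. Differentiating each term of F:
  d/dx[(x - 1)^2/49] = 2x/49 - 2/49
  d/dx[(y + 3)^2/81] = 2·y'(y + 3)/81
  d/dx[-1] = 0

Collecting, the y'-free part is the partial derivative in x and the y' coefficient is the partial derivative in y:
  ∂F/∂x = 2x/49 - 2/49
  ∂F/∂y = 2y/81 + 2/27

so d/dx[F(x, y(x))] = ∂F/∂x + (∂F/∂y)·y' = 0. Rearranging,
  dy/dx = -(∂F/∂x)/(∂F/∂y) = -(2x/49 - 2/49)/(2y/81 + 2/27)
        = -(2(x - 1)/49)/(2(y + 3)/81) = 81(1 - x)/(49(y + 3))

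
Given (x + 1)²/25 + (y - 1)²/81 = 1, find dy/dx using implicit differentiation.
Differentiate the relation implicitly: treat y = y(x) and apply the chain rule, so every y-derivative picks up a y' = dy/dx factor.

With everything moved to the left-hand side, differentiate term by term:
  d/dx[(x + 1)^2/25] = 2x/25 + 2/25
  d/dx[(y - 1)^2/81] = 2·y'(y - 1)/81
  d/dx[-1] = 0

Separating the contributions that come from x directly and those that come through y:
  without y':      2x/25 + 2/25
  multiplying y':  2y/81 - 2/81

so (2x/25 + 2/25) + (2y/81 - 2/81)·y' = 0, and therefore
  dy/dx = -(2x/25 + 2/25)/(2y/81 - 2/81)
        = -(2(x + 1)/25)/(2(y - 1)/81) = 81(-x - 1)/(25(y - 1))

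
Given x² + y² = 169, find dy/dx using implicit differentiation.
Apply d/dx to both sides, remembering that y depends on x. Each occurrence of y therefore brings in a y' = dy/dx via the chain rule.

With F(x, y) equal to the left-hand side minus the right, differentiate F term by term:
  d/dx[x^2] = 2x
  d/dx[y^2] = 2y·y'
  d/dx[-169] = 0
Adding these up, d/dx[F] = 0 becomes
  (2x) + (2y)·y' = 0,
so isolating y',
  dy/dx = -(2x)/(2y) = -x/y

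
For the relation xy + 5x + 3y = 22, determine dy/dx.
Apply d/dx to both sides, remembering that y depends on x. Each occurrence of y therefore brings in a y' = dy/dx via the chain rule.

With F(x, y) equal to the left-hand side minus the right, differentiate F term by term:
  d/dx[xy] = x·y' + y
  d/dx[5x] = 5
  d/dx[3y] = 3·y'
  d/dx[-22] = 0
Adding these up, d/dx[F] = 0 becomes
  (y + 5) + (x + 3)·y' = 0,
so isolating y',
  dy/dx = -(y + 5)/(x + 3) = (-y - 5)/(x + 3)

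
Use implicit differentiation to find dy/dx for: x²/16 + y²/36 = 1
Differentiate both sides with respect to x, treating y as y(x). By the chain rule, any term containing y contributes a factor of y' = dy/dx when we differentiate it.

Move every term to one side and write the relation as F(x, y) = 0. Term by term,
  d/dx[x^2/16] = x/8
  d/dx[y^2/36] = y·y'/18
  d/dx[-1] = 0

The pieces without y' make up ∂F/∂x and the coefficient of y' is ∂F/∂y:
  ∂F/∂x = x/8,
  ∂F/∂y = y/18.

Since d/dx[F] = ∂F/∂x + (∂F/∂y)·y' = 0, solve for y':
  (∂F/∂y)·y' = -∂F/∂x
  dy/dx = -(∂F/∂x)/(∂F/∂y) = -(x/8)/(y/18) = -9x/(4y)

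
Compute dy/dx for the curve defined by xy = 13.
Take d/dx of both sides. Since y is implicitly a function of x, the chain rule attaches a y' = dy/dx factor whenever we differentiate through y.

Set F(x, y) = (left side) − (right side), so the curve is F = 0. Differentiating each term of F:
  d/dx[xy] = x·y' + y
  d/dx[-13] = 0

Collecting, the y'-free part is the partial derivative in x and the y' coefficient is the partial derivative in y:
  ∂F/∂x = y
  ∂F/∂y = x

so d/dx[F(x, y(x))] = ∂F/∂x + (∂F/∂y)·y' = 0. Rearranging,
  dy/dx = -(∂F/∂x)/(∂F/∂y) = -(y)/(x) = -y/x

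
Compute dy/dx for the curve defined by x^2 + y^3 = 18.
Apply d/dx to both sides, remembering that y depends on x. Each occurrence of y therefore brings in a y' = dy/dx via the chain rule.

With F(x, y) equal to the left-hand side minus the right, differentiate F term by term:
  d/dx[x^2] = 2x
  d/dx[y^3] = 3y^2·y'
  d/dx[-18] = 0
Adding these up, d/dx[F] = 0 becomes
  (2x) + (3y^2)·y' = 0,
so isolating y',
  dy/dx = -(2x)/(3y^2) = -2x/(3y^2)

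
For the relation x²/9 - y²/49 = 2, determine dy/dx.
Differentiate the relation implicitly: treat y = y(x) and apply the chain rule, so every y-derivative picks up a y' = dy/dx factor.

With everything moved to the left-hand side, differentiate term by term:
  d/dx[x^2/9] = 2x/9
  d/dx[-y^2/49] = -2y·y'/49
  d/dx[-2] = 0

Separating the contributions that come from x directly and those that come through y:
  without y':      2x/9
  multiplying y':  -2y/49

so (2x/9) + (-2y/49)·y' = 0, and therefore
  dy/dx = -(2x/9)/(-2y/49) = 49x/(9y)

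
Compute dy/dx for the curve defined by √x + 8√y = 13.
Differentiate the relation implicitly: treat y = y(x) and apply the chain rule, so every y-derivative picks up a y' = dy/dx factor.

With everything moved to the left-hand side, differentiate term by term:
  d/dx[√(x)] = 1/(2√(x))
  d/dx[8√(y)] = 4·y'/√(y)
  d/dx[-13] = 0

Separating the contributions that come from x directly and those that come through y:
  without y':      1/(2√(x))
  multiplying y':  4/√(y)

so (1/(2√(x))) + (4/√(y))·y' = 0, and therefore
  dy/dx = -(1/(2√(x)))/(4/√(y)) = -√(y)/(8√(x))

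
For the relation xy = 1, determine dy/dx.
Differentiate the relation implicitly: treat y = y(x) and apply the chain rule, so every y-derivative picks up a y' = dy/dx factor.

With everything moved to the left-hand side, differentiate term by term:
  d/dx[xy] = x·y' + y
  d/dx[-1] = 0

Separating the contributions that come from x directly and those that come through y:
  without y':      y
  multiplying y':  x

so (y) + (x)·y' = 0, and therefore
  dy/dx = -(y)/(x) = -y/x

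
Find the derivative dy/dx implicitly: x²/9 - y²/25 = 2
Take d/dx of both sides. Since y is implicitly a function of x, the chain rule attaches a y' = dy/dx factor whenever we differentiate through y.

Set F(x, y) = (left side) − (right side), so the curve is F = 0. Differentiating each term of F:
  d/dx[x^2/9] = 2x/9
  d/dx[-y^2/25] = -2y·y'/25
  d/dx[-2] = 0

Collecting, the y'-free part is the partial derivative in x and the y' coefficient is the partial derivative in y:
  ∂F/∂x = 2x/9
  ∂F/∂y = -2y/25

so d/dx[F(x, y(x))] = ∂F/∂x + (∂F/∂y)·y' = 0. Rearranging,
  dy/dx = -(∂F/∂x)/(∂F/∂y) = -(2x/9)/(-2y/25) = 25x/(9y)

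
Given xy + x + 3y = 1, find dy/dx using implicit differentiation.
Take d/dx of both sides. Since y is implicitly a function of x, the chain rule attaches a y' = dy/dx factor whenever we differentiate through y.

Set F(x, y) = (left side) − (right side), so the curve is F = 0. Differentiating each term of F:
  d/dx[xy] = x·y' + y
  d/dx[x] = 1
  d/dx[3y] = 3·y'
  d/dx[-1] = 0

Collecting, the y'-free part is the partial derivative in x and the y' coefficient is the partial derivative in y:
  ∂F/∂x = y + 1
  ∂F/∂y = x + 3

so d/dx[F(x, y(x))] = ∂F/∂x + (∂F/∂y)·y' = 0. Rearranging,
  dy/dx = -(∂F/∂x)/(∂F/∂y) = -(y + 1)/(x + 3) = (-y - 1)/(x + 3)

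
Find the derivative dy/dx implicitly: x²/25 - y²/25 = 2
Differentiate both sides with respect to x, treating y as y(x). By the chain rule, any term containing y contributes a factor of y' = dy/dx when we differentiate it.

Move every term to one side and write the relation as F(x, y) = 0. Term by term,
  d/dx[x^2/25] = 2x/25
  d/dx[-y^2/25] = -2y·y'/25
  d/dx[-2] = 0

The pieces without y' make up ∂F/∂x and the coefficient of y' is ∂F/∂y:
  ∂F/∂x = 2x/25,
  ∂F/∂y = -2y/25.

Since d/dx[F] = ∂F/∂x + (∂F/∂y)·y' = 0, solve for y':
  (∂F/∂y)·y' = -∂F/∂x
  dy/dx = -(∂F/∂x)/(∂F/∂y) = -(2x/25)/(-2y/25) = x/y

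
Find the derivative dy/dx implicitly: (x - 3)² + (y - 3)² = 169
Differentiate both sides with respect to x, treating y as y(x). By the chain rule, any term containing y contributes a factor of y' = dy/dx when we differentiate it.

Move every term to one side and write the relation as F(x, y) = 0. Term by term,
  d/dx[(x - 3)^2] = 2x - 6
  d/dx[(y - 3)^2] = 2·y'(y - 3)
  d/dx[-169] = 0

The pieces without y' make up ∂F/∂x and the coefficient of y' is ∂F/∂y:
  ∂F/∂x = 2x - 6,
  ∂F/∂y = 2y - 6.

Since d/dx[F] = ∂F/∂x + (∂F/∂y)·y' = 0, solve for y':
  (∂F/∂y)·y' = -∂F/∂x
  dy/dx = -(∂F/∂x)/(∂F/∂y) = -(2x - 6)/(2y - 6) = (3 - x)/(y - 3)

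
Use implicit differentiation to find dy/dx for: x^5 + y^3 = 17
Take d/dx of both sides. Since y is implicitly a function of x, the chain rule attaches a y' = dy/dx factor whenever we differentiate through y.

Set F(x, y) = (left side) − (right side), so the curve is F = 0. Differentiating each term of F:
  d/dx[x^5] = 5x^4
  d/dx[y^3] = 3y^2·y'
  d/dx[-17] = 0

Collecting, the y'-free part is the partial derivative in x and the y' coefficient is the partial derivative in y:
  ∂F/∂x = 5x^4
  ∂F/∂y = 3y^2

so d/dx[F(x, y(x))] = ∂F/∂x + (∂F/∂y)·y' = 0. Rearranging,
  dy/dx = -(∂F/∂x)/(∂F/∂y) = -(5x^4)/(3y^2) = -5x^4/(3y^2)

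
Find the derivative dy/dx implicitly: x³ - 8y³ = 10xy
Differentiate the relation implicitly: treat y = y(x) and apply the chain rule, so every y-derivative picks up a y' = dy/dx factor.

With everything moved to the left-hand side, differentiate term by term:
  d/dx[x^3] = 3x^2
  d/dx[-10xy] = -10x·y' - 10y
  d/dx[-8y^3] = -24y^2·y'

Separating the contributions that come from x directly and those that come through y:
  without y':      3x^2 - 10y
  multiplying y':  -10x - 24y^2

so (3x^2 - 10y) + (-10x - 24y^2)·y' = 0, and therefore
  dy/dx = -(3x^2 - 10y)/(-10x - 24y^2) = (3x^2 - 10y)/(2(5x + 12y^2))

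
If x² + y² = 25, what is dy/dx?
Differentiate both sides with respect to x, treating y as y(x). By the chain rule, any term containing y contributes a factor of y' = dy/dx when we differentiate it.

Move every term to one side and write the relation as F(x, y) = 0. Term by term,
  d/dx[x^2] = 2x
  d/dx[y^2] = 2y·y'
  d/dx[-25] = 0

The pieces without y' make up ∂F/∂x and the coefficient of y' is ∂F/∂y:
  ∂F/∂x = 2x,
  ∂F/∂y = 2y.

Since d/dx[F] = ∂F/∂x + (∂F/∂y)·y' = 0, solve for y':
  (∂F/∂y)·y' = -∂F/∂x
  dy/dx = -(∂F/∂x)/(∂F/∂y) = -(2x)/(2y) = -x/y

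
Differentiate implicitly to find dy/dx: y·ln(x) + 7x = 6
Apply d/dx to both sides, remembering that y depends on x. Each occurrence of y therefore brings in a y' = dy/dx via the chain rule.

With F(x, y) equal to the left-hand side minus the right, differentiate F term by term:
  d/dx[7x] = 7
  d/dx[y·ln(x)] = y'·ln(x) + y/x
  d/dx[-6] = 0
Adding these up, d/dx[F] = 0 becomes
  (7 + y/x) + (ln(x))·y' = 0,
so isolating y',
  dy/dx = -(7 + y/x)/(ln(x))
        = -((7x + y)/x)/(ln(x)) = (-7x - y)/(x·ln(x))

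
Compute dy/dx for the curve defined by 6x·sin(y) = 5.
Differentiate the relation implicitly: treat y = y(x) and apply the chain rule, so every y-derivative picks up a y' = dy/dx factor.

With everything moved to the left-hand side, differentiate term by term:
  d/dx[6x·sin(y)] = 6x·y'·cos(y) + 6sin(y)
  d/dx[-5] = 0

Separating the contributions that come from x directly and those that come through y:
  without y':      6sin(y)
  multiplying y':  6x·cos(y)

so (6sin(y)) + (6x·cos(y))·y' = 0, and therefore
  dy/dx = -(6sin(y))/(6x·cos(y)) = -tan(y)/x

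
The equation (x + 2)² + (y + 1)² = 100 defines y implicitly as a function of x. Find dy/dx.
Differentiate both sides with respect to x, treating y as y(x). By the chain rule, any term containing y contributes a factor of y' = dy/dx when we differentiate it.

Move every term to one side and write the relation as F(x, y) = 0. Term by term,
  d/dx[(x + 2)^2] = 2x + 4
  d/dx[(y + 1)^2] = 2·y'(y + 1)
  d/dx[-100] = 0

The pieces without y' make up ∂F/∂x and the coefficient of y' is ∂F/∂y:
  ∂F/∂x = 2x + 4,
  ∂F/∂y = 2y + 2.

Since d/dx[F] = ∂F/∂x + (∂F/∂y)·y' = 0, solve for y':
  (∂F/∂y)·y' = -∂F/∂x
  dy/dx = -(∂F/∂x)/(∂F/∂y) = -(2x + 4)/(2y + 2) = (-x - 2)/(y + 1)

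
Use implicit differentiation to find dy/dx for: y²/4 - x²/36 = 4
Differentiate both sides with respect to x, treating y as y(x). By the chain rule, any term containing y contributes a factor of y' = dy/dx when we differentiate it.

Move every term to one side and write the relation as F(x, y) = 0. Term by term,
  d/dx[-x^2/36] = -x/18
  d/dx[y^2/4] = y·y'/2
  d/dx[-4] = 0

The pieces without y' make up ∂F/∂x and the coefficient of y' is ∂F/∂y:
  ∂F/∂x = -x/18,
  ∂F/∂y = y/2.

Since d/dx[F] = ∂F/∂x + (∂F/∂y)·y' = 0, solve for y':
  (∂F/∂y)·y' = -∂F/∂x
  dy/dx = -(∂F/∂x)/(∂F/∂y) = -(-x/18)/(y/2) = x/(9y)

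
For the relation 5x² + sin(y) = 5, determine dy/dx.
Differentiate the relation implicitly: treat y = y(x) and apply the chain rule, so every y-derivative picks up a y' = dy/dx factor.

With everything moved to the left-hand side, differentiate term by term:
  d/dx[5x^2] = 10x
  d/dx[sin(y)] = y'·cos(y)
  d/dx[-5] = 0

Separating the contributions that come from x directly and those that come through y:
  without y':      10x
  multiplying y':  cos(y)

so (10x) + (cos(y))·y' = 0, and therefore
  dy/dx = -(10x)/(cos(y)) = -10x/cos(y)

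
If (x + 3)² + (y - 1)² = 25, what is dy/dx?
Differentiate both sides with respect to x, treating y as y(x). By the chain rule, any term containing y contributes a factor of y' = dy/dx when we differentiate it.

Move every term to one side and write the relation as F(x, y) = 0. Term by term,
  d/dx[(x + 3)^2] = 2x + 6
  d/dx[(y - 1)^2] = 2·y'(y - 1)
  d/dx[-25] = 0

The pieces without y' make up ∂F/∂x and the coefficient of y' is ∂F/∂y:
  ∂F/∂x = 2x + 6,
  ∂F/∂y = 2y - 2.

Since d/dx[F] = ∂F/∂x + (∂F/∂y)·y' = 0, solve for y':
  (∂F/∂y)·y' = -∂F/∂x
  dy/dx = -(∂F/∂x)/(∂F/∂y) = -(2x + 6)/(2y - 2) = (-x - 3)/(y - 1)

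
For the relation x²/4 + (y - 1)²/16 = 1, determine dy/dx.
Differentiate the relation implicitly: treat y = y(x) and apply the chain rule, so every y-derivative picks up a y' = dy/dx factor.

With everything moved to the left-hand side, differentiate term by term:
  d/dx[x^2/4] = x/2
  d/dx[(y - 1)^2/16] = y'(y - 1)/8
  d/dx[-1] = 0

Separating the contributions that come from x directly and those that come through y:
  without y':      x/2
  multiplying y':  y/8 - 1/8

so (x/2) + (y/8 - 1/8)·y' = 0, and therefore
  dy/dx = -(x/2)/(y/8 - 1/8)
        = -(x/2)/((y - 1)/8) = -4x/(y - 1)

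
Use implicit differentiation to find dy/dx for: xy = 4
Apply d/dx to both sides, remembering that y depends on x. Each occurrence of y therefore brings in a y' = dy/dx via the chain rule.

With F(x, y) equal to the left-hand side minus the right, differentiate F term by term:
  d/dx[xy] = x·y' + y
  d/dx[-4] = 0
Adding these up, d/dx[F] = 0 becomes
  (y) + (x)·y' = 0,
so isolating y',
  dy/dx = -(y)/(x) = -y/x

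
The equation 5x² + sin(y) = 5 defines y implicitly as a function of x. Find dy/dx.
Apply d/dx to both sides, remembering that y depends on x. Each occurrence of y therefore brings in a y' = dy/dx via the chain rule.

With F(x, y) equal to the left-hand side minus the right, differentiate F term by term:
  d/dx[5x^2] = 10x
  d/dx[sin(y)] = y'·cos(y)
  d/dx[-5] = 0
Adding these up, d/dx[F] = 0 becomes
  (10x) + (cos(y))·y' = 0,
so isolating y',
  dy/dx = -(10x)/(cos(y)) = -10x/cos(y)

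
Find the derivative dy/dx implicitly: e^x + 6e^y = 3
Differentiate both sides with respect to x, treating y as y(x). By the chain rule, any term containing y contributes a factor of y' = dy/dx when we differentiate it.

Move every term to one side and write the relation as F(x, y) = 0. Term by term,
  d/dx[e^(x)] = e^(x)
  d/dx[6e^(y)] = 6·y'·e^(y)
  d/dx[-3] = 0

The pieces without y' make up ∂F/∂x and the coefficient of y' is ∂F/∂y:
  ∂F/∂x = e^(x),
  ∂F/∂y = 6e^(y).

Since d/dx[F] = ∂F/∂x + (∂F/∂y)·y' = 0, solve for y':
  (∂F/∂y)·y' = -∂F/∂x
  dy/dx = -(∂F/∂x)/(∂F/∂y) = -(e^(x))/(6e^(y)) = -e^(x - y)/6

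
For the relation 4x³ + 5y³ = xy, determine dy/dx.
Apply d/dx to both sides, remembering that y depends on x. Each occurrence of y therefore brings in a y' = dy/dx via the chain rule.

With F(x, y) equal to the left-hand side minus the right, differentiate F term by term:
  d/dx[4x^3] = 12x^2
  d/dx[-xy] = -x·y' - y
  d/dx[5y^3] = 15y^2·y'
Adding these up, d/dx[F] = 0 becomes
  (12x^2 - y) + (-x + 15y^2)·y' = 0,
so isolating y',
  dy/dx = -(12x^2 - y)/(-x + 15y^2) = (12x^2 - y)/(x - 15y^2)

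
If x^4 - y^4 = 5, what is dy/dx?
Differentiate both sides with respect to x, treating y as y(x). By the chain rule, any term containing y contributes a factor of y' = dy/dx when we differentiate it.

Move every term to one side and write the relation as F(x, y) = 0. Term by term,
  d/dx[x^4] = 4x^3
  d/dx[-y^4] = -4y^3·y'
  d/dx[-5] = 0

The pieces without y' make up ∂F/∂x and the coefficient of y' is ∂F/∂y:
  ∂F/∂x = 4x^3,
  ∂F/∂y = -4y^3.

Since d/dx[F] = ∂F/∂x + (∂F/∂y)·y' = 0, solve for y':
  (∂F/∂y)·y' = -∂F/∂x
  dy/dx = -(∂F/∂x)/(∂F/∂y) = -(4x^3)/(-4y^3) = x^3/y^3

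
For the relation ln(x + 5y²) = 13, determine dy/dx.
Take d/dx of both sides. Since y is implicitly a function of x, the chain rule attaches a y' = dy/dx factor whenever we differentiate through y.

Set F(x, y) = (left side) − (right side), so the curve is F = 0. Differentiating each term of F:
  d/dx[ln(x + 5y^2)] = (10y·y' + 1)/(x + 5y^2)
  d/dx[-13] = 0

Collecting, the y'-free part is the partial derivative in x and the y' coefficient is the partial derivative in y:
  ∂F/∂x = 1/(x + 5y^2)
  ∂F/∂y = 10y/(x + 5y^2)

so d/dx[F(x, y(x))] = ∂F/∂x + (∂F/∂y)·y' = 0. Rearranging,
  dy/dx = -(∂F/∂x)/(∂F/∂y) = -(1/(x + 5y^2))/(10y/(x + 5y^2)) = -1/(10y)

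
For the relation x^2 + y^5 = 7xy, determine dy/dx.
Apply d/dx to both sides, remembering that y depends on x. Each occurrence of y therefore brings in a y' = dy/dx via the chain rule.

With F(x, y) equal to the left-hand side minus the right, differentiate F term by term:
  d/dx[x^2] = 2x
  d/dx[-7xy] = -7x·y' - 7y
  d/dx[y^5] = 5y^4·y'
Adding these up, d/dx[F] = 0 becomes
  (2x - 7y) + (-7x + 5y^4)·y' = 0,
so isolating y',
  dy/dx = -(2x - 7y)/(-7x + 5y^4) = (2x - 7y)/(7x - 5y^4)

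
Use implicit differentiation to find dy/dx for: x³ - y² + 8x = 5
Differentiate both sides with respect to x, treating y as y(x). By the chain rule, any term containing y contributes a factor of y' = dy/dx when we differentiate it.

Move every term to one side and write the relation as F(x, y) = 0. Term by term,
  d/dx[x^3] = 3x^2
  d/dx[8x] = 8
  d/dx[-y^2] = -2y·y'
  d/dx[-5] = 0

The pieces without y' make up ∂F/∂x and the coefficient of y' is ∂F/∂y:
  ∂F/∂x = 3x^2 + 8,
  ∂F/∂y = -2y.

Since d/dx[F] = ∂F/∂x + (∂F/∂y)·y' = 0, solve for y':
  (∂F/∂y)·y' = -∂F/∂x
  dy/dx = -(∂F/∂x)/(∂F/∂y) = -(3x^2 + 8)/(-2y) = (3x^2 + 8)/(2y)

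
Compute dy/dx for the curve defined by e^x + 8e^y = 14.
Differentiate the relation implicitly: treat y = y(x) and apply the chain rule, so every y-derivative picks up a y' = dy/dx factor.

With everything moved to the left-hand side, differentiate term by term:
  d/dx[e^(x)] = e^(x)
  d/dx[8e^(y)] = 8·y'·e^(y)
  d/dx[-14] = 0

Separating the contributions that come from x directly and those that come through y:
  without y':      e^(x)
  multiplying y':  8e^(y)

so (e^(x)) + (8e^(y))·y' = 0, and therefore
  dy/dx = -(e^(x))/(8e^(y)) = -e^(x - y)/8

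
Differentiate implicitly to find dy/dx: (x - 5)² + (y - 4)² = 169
Apply d/dx to both sides, remembering that y depends on x. Each occurrence of y therefore brings in a y' = dy/dx via the chain rule.

With F(x, y) equal to the left-hand side minus the right, differentiate F term by term:
  d/dx[(x - 5)^2] = 2x - 10
  d/dx[(y - 4)^2] = 2·y'(y - 4)
  d/dx[-169] = 0
Adding these up, d/dx[F] = 0 becomes
  (2x - 10) + (2y - 8)·y' = 0,
so isolating y',
  dy/dx = -(2x - 10)/(2y - 8) = (5 - x)/(y - 4)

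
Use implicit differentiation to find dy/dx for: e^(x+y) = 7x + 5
Differentiate the relation implicitly: treat y = y(x) and apply the chain rule, so every y-derivative picks up a y' = dy/dx factor.

With everything moved to the left-hand side, differentiate term by term:
  d/dx[-7x] = -7
  d/dx[e^(x + y)] = (y' + 1)·e^(x + y)
  d/dx[-5] = 0

Separating the contributions that come from x directly and those that come through y:
  without y':      e^(x + y) - 7
  multiplying y':  e^(x + y)

so (e^(x + y) - 7) + (e^(x + y))·y' = 0, and therefore
  dy/dx = -(e^(x + y) - 7)/(e^(x + y)) = 7e^(-x - y) - 1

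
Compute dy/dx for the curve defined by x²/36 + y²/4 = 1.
Apply d/dx to both sides, remembering that y depends on x. Each occurrence of y therefore brings in a y' = dy/dx via the chain rule.

With F(x, y) equal to the left-hand side minus the right, differentiate F term by term:
  d/dx[x^2/36] = x/18
  d/dx[y^2/4] = y·y'/2
  d/dx[-1] = 0
Adding these up, d/dx[F] = 0 becomes
  (x/18) + (y/2)·y' = 0,
so isolating y',
  dy/dx = -(x/18)/(y/2) = -x/(9y)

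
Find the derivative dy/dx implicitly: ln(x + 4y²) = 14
Take d/dx of both sides. Since y is implicitly a function of x, the chain rule attaches a y' = dy/dx factor whenever we differentiate through y.

Set F(x, y) = (left side) − (right side), so the curve is F = 0. Differentiating each term of F:
  d/dx[ln(x + 4y^2)] = (8y·y' + 1)/(x + 4y^2)
  d/dx[-14] = 0

Collecting, the y'-free part is the partial derivative in x and the y' coefficient is the partial derivative in y:
  ∂F/∂x = 1/(x + 4y^2)
  ∂F/∂y = 8y/(x + 4y^2)

so d/dx[F(x, y(x))] = ∂F/∂x + (∂F/∂y)·y' = 0. Rearranging,
  dy/dx = -(∂F/∂x)/(∂F/∂y) = -(1/(x + 4y^2))/(8y/(x + 4y^2)) = -1/(8y)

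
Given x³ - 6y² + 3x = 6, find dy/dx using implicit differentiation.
Take d/dx of both sides. Since y is implicitly a function of x, the chain rule attaches a y' = dy/dx factor whenever we differentiate through y.

Set F(x, y) = (left side) − (right side), so the curve is F = 0. Differentiating each term of F:
  d/dx[x^3] = 3x^2
  d/dx[3x] = 3
  d/dx[-6y^2] = -12y·y'
  d/dx[-6] = 0

Collecting, the y'-free part is the partial derivative in x and the y' coefficient is the partial derivative in y:
  ∂F/∂x = 3x^2 + 3
  ∂F/∂y = -12y

so d/dx[F(x, y(x))] = ∂F/∂x + (∂F/∂y)·y' = 0. Rearranging,
  dy/dx = -(∂F/∂x)/(∂F/∂y) = -(3x^2 + 3)/(-12y) = (x^2 + 1)/(4y)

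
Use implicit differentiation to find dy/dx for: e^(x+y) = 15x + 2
Differentiate the relation implicitly: treat y = y(x) and apply the chain rule, so every y-derivative picks up a y' = dy/dx factor.

With everything moved to the left-hand side, differentiate term by term:
  d/dx[-15x] = -15
  d/dx[e^(x + y)] = (y' + 1)·e^(x + y)
  d/dx[-2] = 0

Separating the contributions that come from x directly and those that come through y:
  without y':      e^(x + y) - 15
  multiplying y':  e^(x + y)

so (e^(x + y) - 15) + (e^(x + y))·y' = 0, and therefore
  dy/dx = -(e^(x + y) - 15)/(e^(x + y)) = 15e^(-x - y) - 1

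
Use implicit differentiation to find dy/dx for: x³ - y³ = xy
Apply d/dx to both sides, remembering that y depends on x. Each occurrence of y therefore brings in a y' = dy/dx via the chain rule.

With F(x, y) equal to the left-hand side minus the right, differentiate F term by term:
  d/dx[x^3] = 3x^2
  d/dx[-xy] = -x·y' - y
  d/dx[-y^3] = -3y^2·y'
Adding these up, d/dx[F] = 0 becomes
  (3x^2 - y) + (-x - 3y^2)·y' = 0,
so isolating y',
  dy/dx = -(3x^2 - y)/(-x - 3y^2) = (3x^2 - y)/(x + 3y^2)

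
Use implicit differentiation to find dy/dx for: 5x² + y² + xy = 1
Take d/dx of both sides. Since y is implicitly a function of x, the chain rule attaches a y' = dy/dx factor whenever we differentiate through y.

Set F(x, y) = (left side) − (right side), so the curve is F = 0. Differentiating each term of F:
  d/dx[5x^2] = 10x
  d/dx[xy] = x·y' + y
  d/dx[y^2] = 2y·y'
  d/dx[-1] = 0

Collecting, the y'-free part is the partial derivative in x and the y' coefficient is the partial derivative in y:
  ∂F/∂x = 10x + y
  ∂F/∂y = x + 2y

so d/dx[F(x, y(x))] = ∂F/∂x + (∂F/∂y)·y' = 0. Rearranging,
  dy/dx = -(∂F/∂x)/(∂F/∂y) = -(10x + y)/(x + 2y) = (-10x - y)/(x + 2y)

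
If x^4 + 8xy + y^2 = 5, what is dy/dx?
Differentiate both sides with respect to x, treating y as y(x). By the chain rule, any term containing y contributes a factor of y' = dy/dx when we differentiate it.

Move every term to one side and write the relation as F(x, y) = 0. Term by term,
  d/dx[x^4] = 4x^3
  d/dx[8xy] = 8x·y' + 8y
  d/dx[y^2] = 2y·y'
  d/dx[-5] = 0

The pieces without y' make up ∂F/∂x and the coefficient of y' is ∂F/∂y:
  ∂F/∂x = 4x^3 + 8y,
  ∂F/∂y = 8x + 2y.

Since d/dx[F] = ∂F/∂x + (∂F/∂y)·y' = 0, solve for y':
  (∂F/∂y)·y' = -∂F/∂x
  dy/dx = -(∂F/∂x)/(∂F/∂y) = -(4x^3 + 8y)/(8x + 2y) = 2(-x^3 - 2y)/(4x + y)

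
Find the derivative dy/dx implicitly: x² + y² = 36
Differentiate both sides with respect to x, treating y as y(x). By the chain rule, any term containing y contributes a factor of y' = dy/dx when we differentiate it.

Move every term to one side and write the relation as F(x, y) = 0. Term by term,
  d/dx[x^2] = 2x
  d/dx[y^2] = 2y·y'
  d/dx[-36] = 0

The pieces without y' make up ∂F/∂x and the coefficient of y' is ∂F/∂y:
  ∂F/∂x = 2x,
  ∂F/∂y = 2y.

Since d/dx[F] = ∂F/∂x + (∂F/∂y)·y' = 0, solve for y':
  (∂F/∂y)·y' = -∂F/∂x
  dy/dx = -(∂F/∂x)/(∂F/∂y) = -(2x)/(2y) = -x/y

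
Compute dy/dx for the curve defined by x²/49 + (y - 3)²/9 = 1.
Differentiate the relation implicitly: treat y = y(x) and apply the chain rule, so every y-derivative picks up a y' = dy/dx factor.

With everything moved to the left-hand side, differentiate term by term:
  d/dx[x^2/49] = 2x/49
  d/dx[(y - 3)^2/9] = 2·y'(y - 3)/9
  d/dx[-1] = 0

Separating the contributions that come from x directly and those that come through y:
  without y':      2x/49
  multiplying y':  2y/9 - 2/3

so (2x/49) + (2y/9 - 2/3)·y' = 0, and therefore
  dy/dx = -(2x/49)/(2y/9 - 2/3)
        = -(2x/49)/(2(y - 3)/9) = -9x/(49y - 147)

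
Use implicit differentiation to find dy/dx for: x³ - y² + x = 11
Apply d/dx to both sides, remembering that y depends on x. Each occurrence of y therefore brings in a y' = dy/dx via the chain rule.

With F(x, y) equal to the left-hand side minus the right, differentiate F term by term:
  d/dx[x^3] = 3x^2
  d/dx[x] = 1
  d/dx[-y^2] = -2y·y'
  d/dx[-11] = 0
Adding these up, d/dx[F] = 0 becomes
  (3x^2 + 1) + (-2y)·y' = 0,
so isolating y',
  dy/dx = -(3x^2 + 1)/(-2y) = (3x^2 + 1)/(2y)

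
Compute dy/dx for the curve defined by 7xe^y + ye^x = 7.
Differentiate both sides with respect to x, treating y as y(x). By the chain rule, any term containing y contributes a factor of y' = dy/dx when we differentiate it.

Move every term to one side and write the relation as F(x, y) = 0. Term by term,
  d/dx[7x·e^(y)] = 7x·y'·e^(y) + 7e^(y)
  d/dx[y·e^(x)] = y·e^(x) + y'·e^(x)
  d/dx[-7] = 0

The pieces without y' make up ∂F/∂x and the coefficient of y' is ∂F/∂y:
  ∂F/∂x = y·e^(x) + 7e^(y),
  ∂F/∂y = 7x·e^(y) + e^(x).

Since d/dx[F] = ∂F/∂x + (∂F/∂y)·y' = 0, solve for y':
  (∂F/∂y)·y' = -∂F/∂x
  dy/dx = -(∂F/∂x)/(∂F/∂y) = -(y·e^(x) + 7e^(y))/(7x·e^(y) + e^(x)) = (-y·e^(x) - 7e^(y))/(7x·e^(y) + e^(x))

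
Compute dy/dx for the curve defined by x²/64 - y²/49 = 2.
Differentiate the relation implicitly: treat y = y(x) and apply the chain rule, so every y-derivative picks up a y' = dy/dx factor.

With everything moved to the left-hand side, differentiate term by term:
  d/dx[x^2/64] = x/32
  d/dx[-y^2/49] = -2y·y'/49
  d/dx[-2] = 0

Separating the contributions that come from x directly and those that come through y:
  without y':      x/32
  multiplying y':  -2y/49

so (x/32) + (-2y/49)·y' = 0, and therefore
  dy/dx = -(x/32)/(-2y/49) = 49x/(64y)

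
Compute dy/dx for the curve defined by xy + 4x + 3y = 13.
Apply d/dx to both sides, remembering that y depends on x. Each occurrence of y therefore brings in a y' = dy/dx via the chain rule.

With F(x, y) equal to the left-hand side minus the right, differentiate F term by term:
  d/dx[xy] = x·y' + y
  d/dx[4x] = 4
  d/dx[3y] = 3·y'
  d/dx[-13] = 0
Adding these up, d/dx[F] = 0 becomes
  (y + 4) + (x + 3)·y' = 0,
so isolating y',
  dy/dx = -(y + 4)/(x + 3) = (-y - 4)/(x + 3)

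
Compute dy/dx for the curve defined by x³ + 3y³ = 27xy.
Differentiate the relation implicitly: treat y = y(x) and apply the chain rule, so every y-derivative picks up a y' = dy/dx factor.

With everything moved to the left-hand side, differentiate term by term:
  d/dx[x^3] = 3x^2
  d/dx[-27xy] = -27x·y' - 27y
  d/dx[3y^3] = 9y^2·y'

Separating the contributions that come from x directly and those that come through y:
  without y':      3x^2 - 27y
  multiplying y':  -27x + 9y^2

so (3x^2 - 27y) + (-27x + 9y^2)·y' = 0, and therefore
  dy/dx = -(3x^2 - 27y)/(-27x + 9y^2) = (x^2 - 9y)/(3(3x - y^2))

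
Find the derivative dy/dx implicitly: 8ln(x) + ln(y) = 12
Apply d/dx to both sides, remembering that y depends on x. Each occurrence of y therefore brings in a y' = dy/dx via the chain rule.

With F(x, y) equal to the left-hand side minus the right, differentiate F term by term:
  d/dx[8ln(x)] = 8/x
  d/dx[ln(y)] = y'/y
  d/dx[-12] = 0
Adding these up, d/dx[F] = 0 becomes
  (8/x) + (1/y)·y' = 0,
so isolating y',
  dy/dx = -(8/x)/(1/y) = -8y/x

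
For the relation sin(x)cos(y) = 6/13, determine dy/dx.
Take d/dx of both sides. Since y is implicitly a function of x, the chain rule attaches a y' = dy/dx factor whenever we differentiate through y.

Set F(x, y) = (left side) − (right side), so the curve is F = 0. Differentiating each term of F:
  d/dx[sin(x)·cos(y)] = -y'·sin(x)·sin(y) + cos(x)·cos(y)
  d/dx[-6/13] = 0

Collecting, the y'-free part is the partial derivative in x and the y' coefficient is the partial derivative in y:
  ∂F/∂x = cos(x)·cos(y)
  ∂F/∂y = -sin(x)·sin(y)

so d/dx[F(x, y(x))] = ∂F/∂x + (∂F/∂y)·y' = 0. Rearranging,
  dy/dx = -(∂F/∂x)/(∂F/∂y) = -(cos(x)·cos(y))/(-sin(x)·sin(y)) = 1/(tan(x)·tan(y))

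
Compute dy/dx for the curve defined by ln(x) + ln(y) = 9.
Differentiate both sides with respect to x, treating y as y(x). By the chain rule, any term containing y contributes a factor of y' = dy/dx when we differentiate it.

Move every term to one side and write the relation as F(x, y) = 0. Term by term,
  d/dx[ln(x)] = 1/x
  d/dx[ln(y)] = y'/y
  d/dx[-9] = 0

The pieces without y' make up ∂F/∂x and the coefficient of y' is ∂F/∂y:
  ∂F/∂x = 1/x,
  ∂F/∂y = 1/y.

Since d/dx[F] = ∂F/∂x + (∂F/∂y)·y' = 0, solve for y':
  (∂F/∂y)·y' = -∂F/∂x
  dy/dx = -(∂F/∂x)/(∂F/∂y) = -(1/x)/(1/y) = -y/x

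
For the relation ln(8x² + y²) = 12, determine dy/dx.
Take d/dx of both sides. Since y is implicitly a function of x, the chain rule attaches a y' = dy/dx factor whenever we differentiate through y.

Set F(x, y) = (left side) − (right side), so the curve is F = 0. Differentiating each term of F:
  d/dx[ln(8x^2 + y^2)] = (16x + 2y·y')/(8x^2 + y^2)
  d/dx[-12] = 0

Collecting, the y'-free part is the partial derivative in x and the y' coefficient is the partial derivative in y:
  ∂F/∂x = 16x/(8x^2 + y^2)
  ∂F/∂y = 2y/(8x^2 + y^2)

so d/dx[F(x, y(x))] = ∂F/∂x + (∂F/∂y)·y' = 0. Rearranging,
  dy/dx = -(∂F/∂x)/(∂F/∂y) = -(16x/(8x^2 + y^2))/(2y/(8x^2 + y^2)) = -8x/y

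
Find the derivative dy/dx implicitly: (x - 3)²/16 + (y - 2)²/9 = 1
Take d/dx of both sides. Since y is implicitly a function of x, the chain rule attaches a y' = dy/dx factor whenever we differentiate through y.

Set F(x, y) = (left side) − (right side), so the curve is F = 0. Differentiating each term of F:
  d/dx[(x - 3)^2/16] = x/8 - 3/8
  d/dx[(y - 2)^2/9] = 2·y'(y - 2)/9
  d/dx[-1] = 0

Collecting, the y'-free part is the partial derivative in x and the y' coefficient is the partial derivative in y:
  ∂F/∂x = x/8 - 3/8
  ∂F/∂y = 2y/9 - 4/9

so d/dx[F(x, y(x))] = ∂F/∂x + (∂F/∂y)·y' = 0. Rearranging,
  dy/dx = -(∂F/∂x)/(∂F/∂y) = -(x/8 - 3/8)/(2y/9 - 4/9)
        = -((x - 3)/8)/(2(y - 2)/9) = 9(3 - x)/(16(y - 2))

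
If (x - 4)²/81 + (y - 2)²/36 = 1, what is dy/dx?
Differentiate both sides with respect to x, treating y as y(x). By the chain rule, any term containing y contributes a factor of y' = dy/dx when we differentiate it.

Move every term to one side and write the relation as F(x, y) = 0. Term by term,
  d/dx[(x - 4)^2/81] = 2x/81 - 8/81
  d/dx[(y - 2)^2/36] = y'(y - 2)/18
  d/dx[-1] = 0

The pieces without y' make up ∂F/∂x and the coefficient of y' is ∂F/∂y:
  ∂F/∂x = 2x/81 - 8/81,
  ∂F/∂y = y/18 - 1/9.

Since d/dx[F] = ∂F/∂x + (∂F/∂y)·y' = 0, solve for y':
  (∂F/∂y)·y' = -∂F/∂x
  dy/dx = -(∂F/∂x)/(∂F/∂y) = -(2x/81 - 8/81)/(y/18 - 1/9)
        = -(2(x - 4)/81)/((y - 2)/18) = 4(4 - x)/(9(y - 2))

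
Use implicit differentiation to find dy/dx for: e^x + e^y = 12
Differentiate the relation implicitly: treat y = y(x) and apply the chain rule, so every y-derivative picks up a y' = dy/dx factor.

With everything moved to the left-hand side, differentiate term by term:
  d/dx[e^(x)] = e^(x)
  d/dx[e^(y)] = y'·e^(y)
  d/dx[-12] = 0

Separating the contributions that come from x directly and those that come through y:
  without y':      e^(x)
  multiplying y':  e^(y)

so (e^(x)) + (e^(y))·y' = 0, and therefore
  dy/dx = -(e^(x))/(e^(y)) = -e^(x - y)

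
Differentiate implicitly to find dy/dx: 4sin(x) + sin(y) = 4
Take d/dx of both sides. Since y is implicitly a function of x, the chain rule attaches a y' = dy/dx factor whenever we differentiate through y.

Set F(x, y) = (left side) − (right side), so the curve is F = 0. Differentiating each term of F:
  d/dx[4sin(x)] = 4cos(x)
  d/dx[sin(y)] = y'·cos(y)
  d/dx[-4] = 0

Collecting, the y'-free part is the partial derivative in x and the y' coefficient is the partial derivative in y:
  ∂F/∂x = 4cos(x)
  ∂F/∂y = cos(y)

so d/dx[F(x, y(x))] = ∂F/∂x + (∂F/∂y)·y' = 0. Rearranging,
  dy/dx = -(∂F/∂x)/(∂F/∂y) = -(4cos(x))/(cos(y)) = -4cos(x)/cos(y)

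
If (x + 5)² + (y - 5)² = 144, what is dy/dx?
Apply d/dx to both sides, remembering that y depends on x. Each occurrence of y therefore brings in a y' = dy/dx via the chain rule.

With F(x, y) equal to the left-hand side minus the right, differentiate F term by term:
  d/dx[(x + 5)^2] = 2x + 10
  d/dx[(y - 5)^2] = 2·y'(y - 5)
  d/dx[-144] = 0
Adding these up, d/dx[F] = 0 becomes
  (2x + 10) + (2y - 10)·y' = 0,
so isolating y',
  dy/dx = -(2x + 10)/(2y - 10) = (-x - 5)/(y - 5)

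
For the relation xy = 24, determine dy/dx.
Take d/dx of both sides. Since y is implicitly a function of x, the chain rule attaches a y' = dy/dx factor whenever we differentiate through y.

Set F(x, y) = (left side) − (right side), so the curve is F = 0. Differentiating each term of F:
  d/dx[xy] = x·y' + y
  d/dx[-24] = 0

Collecting, the y'-free part is the partial derivative in x and the y' coefficient is the partial derivative in y:
  ∂F/∂x = y
  ∂F/∂y = x

so d/dx[F(x, y(x))] = ∂F/∂x + (∂F/∂y)·y' = 0. Rearranging,
  dy/dx = -(∂F/∂x)/(∂F/∂y) = -(y)/(x) = -y/x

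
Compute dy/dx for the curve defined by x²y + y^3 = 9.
Differentiate the relation implicitly: treat y = y(x) and apply the chain rule, so every y-derivative picks up a y' = dy/dx factor.

With everything moved to the left-hand side, differentiate term by term:
  d/dx[x^2y] = x^2·y' + 2xy
  d/dx[y^3] = 3y^2·y'
  d/dx[-9] = 0

Separating the contributions that come from x directly and those that come through y:
  without y':      2xy
  multiplying y':  x^2 + 3y^2

so (2xy) + (x^2 + 3y^2)·y' = 0, and therefore
  dy/dx = -(2xy)/(x^2 + 3y^2) = -2xy/(x^2 + 3y^2)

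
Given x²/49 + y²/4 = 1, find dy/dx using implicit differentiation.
Take d/dx of both sides. Since y is implicitly a function of x, the chain rule attaches a y' = dy/dx factor whenever we differentiate through y.

Set F(x, y) = (left side) − (right side), so the curve is F = 0. Differentiating each term of F:
  d/dx[x^2/49] = 2x/49
  d/dx[y^2/4] = y·y'/2
  d/dx[-1] = 0

Collecting, the y'-free part is the partial derivative in x and the y' coefficient is the partial derivative in y:
  ∂F/∂x = 2x/49
  ∂F/∂y = y/2

so d/dx[F(x, y(x))] = ∂F/∂x + (∂F/∂y)·y' = 0. Rearranging,
  dy/dx = -(∂F/∂x)/(∂F/∂y) = -(2x/49)/(y/2) = -4x/(49y)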